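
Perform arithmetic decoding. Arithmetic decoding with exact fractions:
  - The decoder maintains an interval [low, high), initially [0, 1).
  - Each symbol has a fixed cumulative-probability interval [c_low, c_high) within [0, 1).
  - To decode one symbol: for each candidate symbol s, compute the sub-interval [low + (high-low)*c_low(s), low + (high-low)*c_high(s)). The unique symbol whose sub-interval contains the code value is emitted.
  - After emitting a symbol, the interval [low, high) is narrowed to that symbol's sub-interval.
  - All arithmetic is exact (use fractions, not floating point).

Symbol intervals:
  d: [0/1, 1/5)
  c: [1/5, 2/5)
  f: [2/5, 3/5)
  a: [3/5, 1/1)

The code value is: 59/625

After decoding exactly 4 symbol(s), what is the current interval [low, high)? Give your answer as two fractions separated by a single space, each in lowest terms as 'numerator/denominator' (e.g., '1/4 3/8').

Answer: 58/625 12/125

Derivation:
Step 1: interval [0/1, 1/1), width = 1/1 - 0/1 = 1/1
  'd': [0/1 + 1/1*0/1, 0/1 + 1/1*1/5) = [0/1, 1/5) <- contains code 59/625
  'c': [0/1 + 1/1*1/5, 0/1 + 1/1*2/5) = [1/5, 2/5)
  'f': [0/1 + 1/1*2/5, 0/1 + 1/1*3/5) = [2/5, 3/5)
  'a': [0/1 + 1/1*3/5, 0/1 + 1/1*1/1) = [3/5, 1/1)
  emit 'd', narrow to [0/1, 1/5)
Step 2: interval [0/1, 1/5), width = 1/5 - 0/1 = 1/5
  'd': [0/1 + 1/5*0/1, 0/1 + 1/5*1/5) = [0/1, 1/25)
  'c': [0/1 + 1/5*1/5, 0/1 + 1/5*2/5) = [1/25, 2/25)
  'f': [0/1 + 1/5*2/5, 0/1 + 1/5*3/5) = [2/25, 3/25) <- contains code 59/625
  'a': [0/1 + 1/5*3/5, 0/1 + 1/5*1/1) = [3/25, 1/5)
  emit 'f', narrow to [2/25, 3/25)
Step 3: interval [2/25, 3/25), width = 3/25 - 2/25 = 1/25
  'd': [2/25 + 1/25*0/1, 2/25 + 1/25*1/5) = [2/25, 11/125)
  'c': [2/25 + 1/25*1/5, 2/25 + 1/25*2/5) = [11/125, 12/125) <- contains code 59/625
  'f': [2/25 + 1/25*2/5, 2/25 + 1/25*3/5) = [12/125, 13/125)
  'a': [2/25 + 1/25*3/5, 2/25 + 1/25*1/1) = [13/125, 3/25)
  emit 'c', narrow to [11/125, 12/125)
Step 4: interval [11/125, 12/125), width = 12/125 - 11/125 = 1/125
  'd': [11/125 + 1/125*0/1, 11/125 + 1/125*1/5) = [11/125, 56/625)
  'c': [11/125 + 1/125*1/5, 11/125 + 1/125*2/5) = [56/625, 57/625)
  'f': [11/125 + 1/125*2/5, 11/125 + 1/125*3/5) = [57/625, 58/625)
  'a': [11/125 + 1/125*3/5, 11/125 + 1/125*1/1) = [58/625, 12/125) <- contains code 59/625
  emit 'a', narrow to [58/625, 12/125)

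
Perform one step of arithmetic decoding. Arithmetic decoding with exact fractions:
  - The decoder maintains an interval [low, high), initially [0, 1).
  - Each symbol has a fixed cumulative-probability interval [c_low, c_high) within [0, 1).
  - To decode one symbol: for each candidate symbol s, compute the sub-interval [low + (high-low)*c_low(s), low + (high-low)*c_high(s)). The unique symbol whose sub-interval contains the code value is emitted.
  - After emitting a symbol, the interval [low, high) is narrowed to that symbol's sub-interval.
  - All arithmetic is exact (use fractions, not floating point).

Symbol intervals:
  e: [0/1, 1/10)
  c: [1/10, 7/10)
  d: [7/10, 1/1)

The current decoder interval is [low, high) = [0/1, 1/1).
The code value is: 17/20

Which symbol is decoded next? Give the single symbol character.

Answer: d

Derivation:
Interval width = high − low = 1/1 − 0/1 = 1/1
Scaled code = (code − low) / width = (17/20 − 0/1) / 1/1 = 17/20
  e: [0/1, 1/10) 
  c: [1/10, 7/10) 
  d: [7/10, 1/1) ← scaled code falls here ✓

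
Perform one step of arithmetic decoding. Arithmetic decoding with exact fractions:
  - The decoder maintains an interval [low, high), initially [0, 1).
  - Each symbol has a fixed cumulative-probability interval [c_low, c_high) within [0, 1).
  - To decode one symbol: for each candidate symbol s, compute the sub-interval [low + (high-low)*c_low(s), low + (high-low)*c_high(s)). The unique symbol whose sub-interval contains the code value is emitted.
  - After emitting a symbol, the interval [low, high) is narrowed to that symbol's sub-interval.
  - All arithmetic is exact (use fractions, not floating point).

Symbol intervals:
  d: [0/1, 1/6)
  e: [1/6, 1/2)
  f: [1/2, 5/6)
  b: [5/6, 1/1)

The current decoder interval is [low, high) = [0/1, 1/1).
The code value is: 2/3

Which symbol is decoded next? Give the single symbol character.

Interval width = high − low = 1/1 − 0/1 = 1/1
Scaled code = (code − low) / width = (2/3 − 0/1) / 1/1 = 2/3
  d: [0/1, 1/6) 
  e: [1/6, 1/2) 
  f: [1/2, 5/6) ← scaled code falls here ✓
  b: [5/6, 1/1) 

Answer: f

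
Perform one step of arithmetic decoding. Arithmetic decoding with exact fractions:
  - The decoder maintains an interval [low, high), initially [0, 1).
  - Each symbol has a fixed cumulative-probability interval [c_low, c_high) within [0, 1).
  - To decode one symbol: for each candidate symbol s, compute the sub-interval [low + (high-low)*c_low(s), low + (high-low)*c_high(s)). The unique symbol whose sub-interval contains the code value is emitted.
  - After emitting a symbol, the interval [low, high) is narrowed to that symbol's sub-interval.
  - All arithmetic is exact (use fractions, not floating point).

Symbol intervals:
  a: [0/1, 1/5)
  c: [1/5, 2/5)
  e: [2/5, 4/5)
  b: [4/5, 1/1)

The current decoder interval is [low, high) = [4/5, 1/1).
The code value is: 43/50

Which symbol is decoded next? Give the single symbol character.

Answer: c

Derivation:
Interval width = high − low = 1/1 − 4/5 = 1/5
Scaled code = (code − low) / width = (43/50 − 4/5) / 1/5 = 3/10
  a: [0/1, 1/5) 
  c: [1/5, 2/5) ← scaled code falls here ✓
  e: [2/5, 4/5) 
  b: [4/5, 1/1) 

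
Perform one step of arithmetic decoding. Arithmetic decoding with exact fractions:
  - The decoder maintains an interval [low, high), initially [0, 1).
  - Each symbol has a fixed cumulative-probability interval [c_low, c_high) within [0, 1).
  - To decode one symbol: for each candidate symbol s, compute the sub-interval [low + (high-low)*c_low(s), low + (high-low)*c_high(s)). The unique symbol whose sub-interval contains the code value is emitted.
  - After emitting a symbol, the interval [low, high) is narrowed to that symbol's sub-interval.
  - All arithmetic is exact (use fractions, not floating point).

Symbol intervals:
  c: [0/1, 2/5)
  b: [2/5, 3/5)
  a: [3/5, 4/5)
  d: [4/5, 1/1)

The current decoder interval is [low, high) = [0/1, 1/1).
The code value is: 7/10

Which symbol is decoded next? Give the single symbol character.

Interval width = high − low = 1/1 − 0/1 = 1/1
Scaled code = (code − low) / width = (7/10 − 0/1) / 1/1 = 7/10
  c: [0/1, 2/5) 
  b: [2/5, 3/5) 
  a: [3/5, 4/5) ← scaled code falls here ✓
  d: [4/5, 1/1) 

Answer: a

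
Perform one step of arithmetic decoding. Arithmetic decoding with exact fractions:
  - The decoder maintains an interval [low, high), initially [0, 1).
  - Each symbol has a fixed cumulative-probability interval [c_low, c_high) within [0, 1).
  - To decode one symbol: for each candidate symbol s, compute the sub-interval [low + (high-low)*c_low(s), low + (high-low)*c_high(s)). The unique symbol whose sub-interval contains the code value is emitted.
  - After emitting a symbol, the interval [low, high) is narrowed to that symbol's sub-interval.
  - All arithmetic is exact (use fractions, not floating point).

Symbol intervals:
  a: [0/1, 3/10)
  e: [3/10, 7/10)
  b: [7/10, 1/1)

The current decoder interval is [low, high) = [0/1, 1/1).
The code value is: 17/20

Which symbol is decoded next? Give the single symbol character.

Interval width = high − low = 1/1 − 0/1 = 1/1
Scaled code = (code − low) / width = (17/20 − 0/1) / 1/1 = 17/20
  a: [0/1, 3/10) 
  e: [3/10, 7/10) 
  b: [7/10, 1/1) ← scaled code falls here ✓

Answer: b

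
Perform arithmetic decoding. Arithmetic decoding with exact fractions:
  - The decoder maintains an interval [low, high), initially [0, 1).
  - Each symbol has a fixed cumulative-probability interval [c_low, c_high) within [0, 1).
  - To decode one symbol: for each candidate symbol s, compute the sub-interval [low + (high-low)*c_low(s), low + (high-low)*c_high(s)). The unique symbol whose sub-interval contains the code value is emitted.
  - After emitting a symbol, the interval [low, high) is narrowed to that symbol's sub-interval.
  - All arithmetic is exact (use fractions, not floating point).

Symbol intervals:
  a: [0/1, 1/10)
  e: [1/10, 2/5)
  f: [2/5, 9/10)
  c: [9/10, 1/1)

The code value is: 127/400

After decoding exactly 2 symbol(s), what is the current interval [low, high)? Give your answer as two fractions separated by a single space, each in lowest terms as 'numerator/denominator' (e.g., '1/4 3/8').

Answer: 11/50 37/100

Derivation:
Step 1: interval [0/1, 1/1), width = 1/1 - 0/1 = 1/1
  'a': [0/1 + 1/1*0/1, 0/1 + 1/1*1/10) = [0/1, 1/10)
  'e': [0/1 + 1/1*1/10, 0/1 + 1/1*2/5) = [1/10, 2/5) <- contains code 127/400
  'f': [0/1 + 1/1*2/5, 0/1 + 1/1*9/10) = [2/5, 9/10)
  'c': [0/1 + 1/1*9/10, 0/1 + 1/1*1/1) = [9/10, 1/1)
  emit 'e', narrow to [1/10, 2/5)
Step 2: interval [1/10, 2/5), width = 2/5 - 1/10 = 3/10
  'a': [1/10 + 3/10*0/1, 1/10 + 3/10*1/10) = [1/10, 13/100)
  'e': [1/10 + 3/10*1/10, 1/10 + 3/10*2/5) = [13/100, 11/50)
  'f': [1/10 + 3/10*2/5, 1/10 + 3/10*9/10) = [11/50, 37/100) <- contains code 127/400
  'c': [1/10 + 3/10*9/10, 1/10 + 3/10*1/1) = [37/100, 2/5)
  emit 'f', narrow to [11/50, 37/100)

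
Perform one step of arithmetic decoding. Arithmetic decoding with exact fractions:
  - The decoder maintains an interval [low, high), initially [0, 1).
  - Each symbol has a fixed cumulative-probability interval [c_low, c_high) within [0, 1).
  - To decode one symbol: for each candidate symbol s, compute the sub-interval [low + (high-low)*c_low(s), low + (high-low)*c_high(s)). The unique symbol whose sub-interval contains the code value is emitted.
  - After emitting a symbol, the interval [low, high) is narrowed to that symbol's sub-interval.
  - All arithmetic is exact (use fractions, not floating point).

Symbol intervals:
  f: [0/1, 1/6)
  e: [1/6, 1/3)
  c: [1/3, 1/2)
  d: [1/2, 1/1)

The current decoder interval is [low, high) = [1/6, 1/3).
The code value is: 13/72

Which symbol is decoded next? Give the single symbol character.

Answer: f

Derivation:
Interval width = high − low = 1/3 − 1/6 = 1/6
Scaled code = (code − low) / width = (13/72 − 1/6) / 1/6 = 1/12
  f: [0/1, 1/6) ← scaled code falls here ✓
  e: [1/6, 1/3) 
  c: [1/3, 1/2) 
  d: [1/2, 1/1) 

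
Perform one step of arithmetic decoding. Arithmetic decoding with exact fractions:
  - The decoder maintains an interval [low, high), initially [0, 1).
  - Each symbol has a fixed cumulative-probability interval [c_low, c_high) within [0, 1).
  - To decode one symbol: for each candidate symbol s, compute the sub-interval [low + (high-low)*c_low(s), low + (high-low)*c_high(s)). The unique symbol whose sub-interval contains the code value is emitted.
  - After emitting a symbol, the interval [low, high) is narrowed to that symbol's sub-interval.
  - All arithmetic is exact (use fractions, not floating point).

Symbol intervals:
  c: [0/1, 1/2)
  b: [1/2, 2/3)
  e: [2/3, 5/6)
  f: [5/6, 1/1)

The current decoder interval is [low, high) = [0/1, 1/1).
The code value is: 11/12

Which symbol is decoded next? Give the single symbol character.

Interval width = high − low = 1/1 − 0/1 = 1/1
Scaled code = (code − low) / width = (11/12 − 0/1) / 1/1 = 11/12
  c: [0/1, 1/2) 
  b: [1/2, 2/3) 
  e: [2/3, 5/6) 
  f: [5/6, 1/1) ← scaled code falls here ✓

Answer: f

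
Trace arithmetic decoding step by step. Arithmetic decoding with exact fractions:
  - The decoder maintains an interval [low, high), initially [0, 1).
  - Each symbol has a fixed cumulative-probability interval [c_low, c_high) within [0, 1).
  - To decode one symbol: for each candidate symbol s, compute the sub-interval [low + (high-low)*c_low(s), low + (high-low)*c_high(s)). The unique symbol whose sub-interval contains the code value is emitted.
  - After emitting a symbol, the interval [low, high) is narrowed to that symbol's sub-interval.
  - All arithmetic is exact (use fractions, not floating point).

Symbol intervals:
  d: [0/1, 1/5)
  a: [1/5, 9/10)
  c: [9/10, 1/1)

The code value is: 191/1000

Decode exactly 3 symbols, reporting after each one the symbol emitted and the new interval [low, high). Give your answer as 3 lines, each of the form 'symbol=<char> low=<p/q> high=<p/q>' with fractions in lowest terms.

Step 1: interval [0/1, 1/1), width = 1/1 - 0/1 = 1/1
  'd': [0/1 + 1/1*0/1, 0/1 + 1/1*1/5) = [0/1, 1/5) <- contains code 191/1000
  'a': [0/1 + 1/1*1/5, 0/1 + 1/1*9/10) = [1/5, 9/10)
  'c': [0/1 + 1/1*9/10, 0/1 + 1/1*1/1) = [9/10, 1/1)
  emit 'd', narrow to [0/1, 1/5)
Step 2: interval [0/1, 1/5), width = 1/5 - 0/1 = 1/5
  'd': [0/1 + 1/5*0/1, 0/1 + 1/5*1/5) = [0/1, 1/25)
  'a': [0/1 + 1/5*1/5, 0/1 + 1/5*9/10) = [1/25, 9/50)
  'c': [0/1 + 1/5*9/10, 0/1 + 1/5*1/1) = [9/50, 1/5) <- contains code 191/1000
  emit 'c', narrow to [9/50, 1/5)
Step 3: interval [9/50, 1/5), width = 1/5 - 9/50 = 1/50
  'd': [9/50 + 1/50*0/1, 9/50 + 1/50*1/5) = [9/50, 23/125)
  'a': [9/50 + 1/50*1/5, 9/50 + 1/50*9/10) = [23/125, 99/500) <- contains code 191/1000
  'c': [9/50 + 1/50*9/10, 9/50 + 1/50*1/1) = [99/500, 1/5)
  emit 'a', narrow to [23/125, 99/500)

Answer: symbol=d low=0/1 high=1/5
symbol=c low=9/50 high=1/5
symbol=a low=23/125 high=99/500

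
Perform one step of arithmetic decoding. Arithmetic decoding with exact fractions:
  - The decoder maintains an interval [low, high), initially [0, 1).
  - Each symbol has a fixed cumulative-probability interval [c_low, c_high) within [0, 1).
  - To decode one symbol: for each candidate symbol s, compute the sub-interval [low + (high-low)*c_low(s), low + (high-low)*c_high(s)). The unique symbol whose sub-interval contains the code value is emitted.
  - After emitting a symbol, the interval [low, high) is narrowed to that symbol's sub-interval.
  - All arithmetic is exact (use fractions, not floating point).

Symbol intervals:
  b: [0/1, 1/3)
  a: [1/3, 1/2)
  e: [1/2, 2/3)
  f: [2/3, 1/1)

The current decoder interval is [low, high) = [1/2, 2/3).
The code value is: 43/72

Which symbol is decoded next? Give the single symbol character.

Interval width = high − low = 2/3 − 1/2 = 1/6
Scaled code = (code − low) / width = (43/72 − 1/2) / 1/6 = 7/12
  b: [0/1, 1/3) 
  a: [1/3, 1/2) 
  e: [1/2, 2/3) ← scaled code falls here ✓
  f: [2/3, 1/1) 

Answer: e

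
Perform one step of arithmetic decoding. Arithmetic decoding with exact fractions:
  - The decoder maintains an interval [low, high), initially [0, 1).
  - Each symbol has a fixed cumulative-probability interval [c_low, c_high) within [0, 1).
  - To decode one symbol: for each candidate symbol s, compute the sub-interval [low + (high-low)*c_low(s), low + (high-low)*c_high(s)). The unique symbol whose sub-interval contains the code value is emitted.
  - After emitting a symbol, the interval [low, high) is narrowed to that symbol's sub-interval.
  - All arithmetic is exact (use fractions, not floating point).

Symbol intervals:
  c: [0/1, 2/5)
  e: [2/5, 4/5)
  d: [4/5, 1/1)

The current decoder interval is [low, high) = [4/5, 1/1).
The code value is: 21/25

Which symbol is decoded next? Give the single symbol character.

Answer: c

Derivation:
Interval width = high − low = 1/1 − 4/5 = 1/5
Scaled code = (code − low) / width = (21/25 − 4/5) / 1/5 = 1/5
  c: [0/1, 2/5) ← scaled code falls here ✓
  e: [2/5, 4/5) 
  d: [4/5, 1/1) 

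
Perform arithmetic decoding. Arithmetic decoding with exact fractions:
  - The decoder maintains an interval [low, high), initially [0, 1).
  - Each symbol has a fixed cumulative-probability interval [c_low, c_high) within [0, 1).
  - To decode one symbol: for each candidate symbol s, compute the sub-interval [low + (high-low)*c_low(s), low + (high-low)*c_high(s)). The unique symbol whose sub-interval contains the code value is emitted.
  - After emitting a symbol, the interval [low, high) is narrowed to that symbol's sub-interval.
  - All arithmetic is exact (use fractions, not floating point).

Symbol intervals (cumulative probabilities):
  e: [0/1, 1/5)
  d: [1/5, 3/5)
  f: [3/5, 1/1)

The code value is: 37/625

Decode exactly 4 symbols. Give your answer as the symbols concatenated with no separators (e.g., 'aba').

Step 1: interval [0/1, 1/1), width = 1/1 - 0/1 = 1/1
  'e': [0/1 + 1/1*0/1, 0/1 + 1/1*1/5) = [0/1, 1/5) <- contains code 37/625
  'd': [0/1 + 1/1*1/5, 0/1 + 1/1*3/5) = [1/5, 3/5)
  'f': [0/1 + 1/1*3/5, 0/1 + 1/1*1/1) = [3/5, 1/1)
  emit 'e', narrow to [0/1, 1/5)
Step 2: interval [0/1, 1/5), width = 1/5 - 0/1 = 1/5
  'e': [0/1 + 1/5*0/1, 0/1 + 1/5*1/5) = [0/1, 1/25)
  'd': [0/1 + 1/5*1/5, 0/1 + 1/5*3/5) = [1/25, 3/25) <- contains code 37/625
  'f': [0/1 + 1/5*3/5, 0/1 + 1/5*1/1) = [3/25, 1/5)
  emit 'd', narrow to [1/25, 3/25)
Step 3: interval [1/25, 3/25), width = 3/25 - 1/25 = 2/25
  'e': [1/25 + 2/25*0/1, 1/25 + 2/25*1/5) = [1/25, 7/125)
  'd': [1/25 + 2/25*1/5, 1/25 + 2/25*3/5) = [7/125, 11/125) <- contains code 37/625
  'f': [1/25 + 2/25*3/5, 1/25 + 2/25*1/1) = [11/125, 3/25)
  emit 'd', narrow to [7/125, 11/125)
Step 4: interval [7/125, 11/125), width = 11/125 - 7/125 = 4/125
  'e': [7/125 + 4/125*0/1, 7/125 + 4/125*1/5) = [7/125, 39/625) <- contains code 37/625
  'd': [7/125 + 4/125*1/5, 7/125 + 4/125*3/5) = [39/625, 47/625)
  'f': [7/125 + 4/125*3/5, 7/125 + 4/125*1/1) = [47/625, 11/125)
  emit 'e', narrow to [7/125, 39/625)

Answer: edde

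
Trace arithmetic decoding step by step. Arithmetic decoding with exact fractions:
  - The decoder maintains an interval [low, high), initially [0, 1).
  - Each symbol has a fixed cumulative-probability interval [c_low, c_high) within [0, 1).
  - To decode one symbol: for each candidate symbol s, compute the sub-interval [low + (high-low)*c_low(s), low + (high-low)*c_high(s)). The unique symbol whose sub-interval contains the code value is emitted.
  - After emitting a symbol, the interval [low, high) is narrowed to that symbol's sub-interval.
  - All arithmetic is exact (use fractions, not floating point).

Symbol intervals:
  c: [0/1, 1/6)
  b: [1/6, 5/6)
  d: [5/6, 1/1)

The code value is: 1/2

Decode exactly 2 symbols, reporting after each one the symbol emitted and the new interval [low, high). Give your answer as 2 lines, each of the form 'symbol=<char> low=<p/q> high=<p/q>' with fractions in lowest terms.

Answer: symbol=b low=1/6 high=5/6
symbol=b low=5/18 high=13/18

Derivation:
Step 1: interval [0/1, 1/1), width = 1/1 - 0/1 = 1/1
  'c': [0/1 + 1/1*0/1, 0/1 + 1/1*1/6) = [0/1, 1/6)
  'b': [0/1 + 1/1*1/6, 0/1 + 1/1*5/6) = [1/6, 5/6) <- contains code 1/2
  'd': [0/1 + 1/1*5/6, 0/1 + 1/1*1/1) = [5/6, 1/1)
  emit 'b', narrow to [1/6, 5/6)
Step 2: interval [1/6, 5/6), width = 5/6 - 1/6 = 2/3
  'c': [1/6 + 2/3*0/1, 1/6 + 2/3*1/6) = [1/6, 5/18)
  'b': [1/6 + 2/3*1/6, 1/6 + 2/3*5/6) = [5/18, 13/18) <- contains code 1/2
  'd': [1/6 + 2/3*5/6, 1/6 + 2/3*1/1) = [13/18, 5/6)
  emit 'b', narrow to [5/18, 13/18)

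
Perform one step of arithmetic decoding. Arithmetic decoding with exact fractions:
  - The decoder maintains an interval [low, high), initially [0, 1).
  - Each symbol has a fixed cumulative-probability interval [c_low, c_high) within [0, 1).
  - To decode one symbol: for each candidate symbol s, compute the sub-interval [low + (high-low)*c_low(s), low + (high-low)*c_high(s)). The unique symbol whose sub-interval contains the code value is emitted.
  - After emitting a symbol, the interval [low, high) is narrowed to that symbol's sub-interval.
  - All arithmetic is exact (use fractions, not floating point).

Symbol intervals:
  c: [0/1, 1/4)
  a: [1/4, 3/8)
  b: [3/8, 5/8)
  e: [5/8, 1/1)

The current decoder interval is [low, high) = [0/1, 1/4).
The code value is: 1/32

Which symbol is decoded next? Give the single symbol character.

Answer: c

Derivation:
Interval width = high − low = 1/4 − 0/1 = 1/4
Scaled code = (code − low) / width = (1/32 − 0/1) / 1/4 = 1/8
  c: [0/1, 1/4) ← scaled code falls here ✓
  a: [1/4, 3/8) 
  b: [3/8, 5/8) 
  e: [5/8, 1/1) 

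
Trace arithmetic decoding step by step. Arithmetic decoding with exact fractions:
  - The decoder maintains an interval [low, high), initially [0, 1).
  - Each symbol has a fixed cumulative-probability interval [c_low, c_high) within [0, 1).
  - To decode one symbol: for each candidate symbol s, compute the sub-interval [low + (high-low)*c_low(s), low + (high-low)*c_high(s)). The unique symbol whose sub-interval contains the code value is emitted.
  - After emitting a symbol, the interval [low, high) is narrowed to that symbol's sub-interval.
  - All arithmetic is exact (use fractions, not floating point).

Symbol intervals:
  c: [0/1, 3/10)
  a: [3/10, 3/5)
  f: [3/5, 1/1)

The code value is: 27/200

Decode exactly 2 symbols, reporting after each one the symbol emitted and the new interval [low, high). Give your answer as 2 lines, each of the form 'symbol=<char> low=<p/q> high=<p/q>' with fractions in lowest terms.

Step 1: interval [0/1, 1/1), width = 1/1 - 0/1 = 1/1
  'c': [0/1 + 1/1*0/1, 0/1 + 1/1*3/10) = [0/1, 3/10) <- contains code 27/200
  'a': [0/1 + 1/1*3/10, 0/1 + 1/1*3/5) = [3/10, 3/5)
  'f': [0/1 + 1/1*3/5, 0/1 + 1/1*1/1) = [3/5, 1/1)
  emit 'c', narrow to [0/1, 3/10)
Step 2: interval [0/1, 3/10), width = 3/10 - 0/1 = 3/10
  'c': [0/1 + 3/10*0/1, 0/1 + 3/10*3/10) = [0/1, 9/100)
  'a': [0/1 + 3/10*3/10, 0/1 + 3/10*3/5) = [9/100, 9/50) <- contains code 27/200
  'f': [0/1 + 3/10*3/5, 0/1 + 3/10*1/1) = [9/50, 3/10)
  emit 'a', narrow to [9/100, 9/50)

Answer: symbol=c low=0/1 high=3/10
symbol=a low=9/100 high=9/50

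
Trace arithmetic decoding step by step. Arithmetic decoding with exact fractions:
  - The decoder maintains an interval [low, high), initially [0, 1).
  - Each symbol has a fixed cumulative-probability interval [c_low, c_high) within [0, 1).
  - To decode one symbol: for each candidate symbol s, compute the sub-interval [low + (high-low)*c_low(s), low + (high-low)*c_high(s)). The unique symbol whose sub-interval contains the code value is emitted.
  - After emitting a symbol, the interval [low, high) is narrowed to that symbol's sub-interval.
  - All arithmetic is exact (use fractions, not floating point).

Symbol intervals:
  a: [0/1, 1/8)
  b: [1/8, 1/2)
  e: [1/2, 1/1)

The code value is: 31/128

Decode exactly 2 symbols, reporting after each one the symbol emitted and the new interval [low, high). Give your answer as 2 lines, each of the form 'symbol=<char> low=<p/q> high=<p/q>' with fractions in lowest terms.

Step 1: interval [0/1, 1/1), width = 1/1 - 0/1 = 1/1
  'a': [0/1 + 1/1*0/1, 0/1 + 1/1*1/8) = [0/1, 1/8)
  'b': [0/1 + 1/1*1/8, 0/1 + 1/1*1/2) = [1/8, 1/2) <- contains code 31/128
  'e': [0/1 + 1/1*1/2, 0/1 + 1/1*1/1) = [1/2, 1/1)
  emit 'b', narrow to [1/8, 1/2)
Step 2: interval [1/8, 1/2), width = 1/2 - 1/8 = 3/8
  'a': [1/8 + 3/8*0/1, 1/8 + 3/8*1/8) = [1/8, 11/64)
  'b': [1/8 + 3/8*1/8, 1/8 + 3/8*1/2) = [11/64, 5/16) <- contains code 31/128
  'e': [1/8 + 3/8*1/2, 1/8 + 3/8*1/1) = [5/16, 1/2)
  emit 'b', narrow to [11/64, 5/16)

Answer: symbol=b low=1/8 high=1/2
symbol=b low=11/64 high=5/16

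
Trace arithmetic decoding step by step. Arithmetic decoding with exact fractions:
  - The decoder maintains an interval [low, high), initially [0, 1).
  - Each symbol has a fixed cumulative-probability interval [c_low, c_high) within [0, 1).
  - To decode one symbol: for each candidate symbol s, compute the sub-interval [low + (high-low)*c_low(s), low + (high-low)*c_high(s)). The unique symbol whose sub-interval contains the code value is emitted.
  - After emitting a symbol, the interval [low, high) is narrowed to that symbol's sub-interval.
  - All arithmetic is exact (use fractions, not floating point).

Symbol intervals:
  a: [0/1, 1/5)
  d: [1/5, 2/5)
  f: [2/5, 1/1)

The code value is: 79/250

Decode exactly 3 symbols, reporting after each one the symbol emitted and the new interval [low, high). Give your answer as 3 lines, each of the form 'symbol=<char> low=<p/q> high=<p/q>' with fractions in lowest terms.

Step 1: interval [0/1, 1/1), width = 1/1 - 0/1 = 1/1
  'a': [0/1 + 1/1*0/1, 0/1 + 1/1*1/5) = [0/1, 1/5)
  'd': [0/1 + 1/1*1/5, 0/1 + 1/1*2/5) = [1/5, 2/5) <- contains code 79/250
  'f': [0/1 + 1/1*2/5, 0/1 + 1/1*1/1) = [2/5, 1/1)
  emit 'd', narrow to [1/5, 2/5)
Step 2: interval [1/5, 2/5), width = 2/5 - 1/5 = 1/5
  'a': [1/5 + 1/5*0/1, 1/5 + 1/5*1/5) = [1/5, 6/25)
  'd': [1/5 + 1/5*1/5, 1/5 + 1/5*2/5) = [6/25, 7/25)
  'f': [1/5 + 1/5*2/5, 1/5 + 1/5*1/1) = [7/25, 2/5) <- contains code 79/250
  emit 'f', narrow to [7/25, 2/5)
Step 3: interval [7/25, 2/5), width = 2/5 - 7/25 = 3/25
  'a': [7/25 + 3/25*0/1, 7/25 + 3/25*1/5) = [7/25, 38/125)
  'd': [7/25 + 3/25*1/5, 7/25 + 3/25*2/5) = [38/125, 41/125) <- contains code 79/250
  'f': [7/25 + 3/25*2/5, 7/25 + 3/25*1/1) = [41/125, 2/5)
  emit 'd', narrow to [38/125, 41/125)

Answer: symbol=d low=1/5 high=2/5
symbol=f low=7/25 high=2/5
symbol=d low=38/125 high=41/125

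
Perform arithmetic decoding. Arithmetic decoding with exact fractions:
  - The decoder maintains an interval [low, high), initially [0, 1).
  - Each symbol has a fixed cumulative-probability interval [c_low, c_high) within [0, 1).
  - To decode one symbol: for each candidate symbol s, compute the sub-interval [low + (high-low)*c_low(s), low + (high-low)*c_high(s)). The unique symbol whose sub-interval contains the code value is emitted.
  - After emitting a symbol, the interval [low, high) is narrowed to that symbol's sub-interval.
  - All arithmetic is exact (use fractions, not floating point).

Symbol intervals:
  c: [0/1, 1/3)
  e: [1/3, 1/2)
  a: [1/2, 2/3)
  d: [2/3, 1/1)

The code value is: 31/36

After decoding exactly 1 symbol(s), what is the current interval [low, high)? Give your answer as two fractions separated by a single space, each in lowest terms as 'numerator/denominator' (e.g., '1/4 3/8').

Step 1: interval [0/1, 1/1), width = 1/1 - 0/1 = 1/1
  'c': [0/1 + 1/1*0/1, 0/1 + 1/1*1/3) = [0/1, 1/3)
  'e': [0/1 + 1/1*1/3, 0/1 + 1/1*1/2) = [1/3, 1/2)
  'a': [0/1 + 1/1*1/2, 0/1 + 1/1*2/3) = [1/2, 2/3)
  'd': [0/1 + 1/1*2/3, 0/1 + 1/1*1/1) = [2/3, 1/1) <- contains code 31/36
  emit 'd', narrow to [2/3, 1/1)

Answer: 2/3 1/1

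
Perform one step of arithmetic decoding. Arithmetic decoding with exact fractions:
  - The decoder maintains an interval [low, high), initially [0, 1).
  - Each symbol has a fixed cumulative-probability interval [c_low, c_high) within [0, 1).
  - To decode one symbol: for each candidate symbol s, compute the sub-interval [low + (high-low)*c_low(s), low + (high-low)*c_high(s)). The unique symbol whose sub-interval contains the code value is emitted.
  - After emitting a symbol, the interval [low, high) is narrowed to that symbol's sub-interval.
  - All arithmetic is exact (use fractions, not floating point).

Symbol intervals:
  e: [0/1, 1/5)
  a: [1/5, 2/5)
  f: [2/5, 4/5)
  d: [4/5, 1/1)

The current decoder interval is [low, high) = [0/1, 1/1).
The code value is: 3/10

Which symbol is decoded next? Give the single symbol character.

Interval width = high − low = 1/1 − 0/1 = 1/1
Scaled code = (code − low) / width = (3/10 − 0/1) / 1/1 = 3/10
  e: [0/1, 1/5) 
  a: [1/5, 2/5) ← scaled code falls here ✓
  f: [2/5, 4/5) 
  d: [4/5, 1/1) 

Answer: a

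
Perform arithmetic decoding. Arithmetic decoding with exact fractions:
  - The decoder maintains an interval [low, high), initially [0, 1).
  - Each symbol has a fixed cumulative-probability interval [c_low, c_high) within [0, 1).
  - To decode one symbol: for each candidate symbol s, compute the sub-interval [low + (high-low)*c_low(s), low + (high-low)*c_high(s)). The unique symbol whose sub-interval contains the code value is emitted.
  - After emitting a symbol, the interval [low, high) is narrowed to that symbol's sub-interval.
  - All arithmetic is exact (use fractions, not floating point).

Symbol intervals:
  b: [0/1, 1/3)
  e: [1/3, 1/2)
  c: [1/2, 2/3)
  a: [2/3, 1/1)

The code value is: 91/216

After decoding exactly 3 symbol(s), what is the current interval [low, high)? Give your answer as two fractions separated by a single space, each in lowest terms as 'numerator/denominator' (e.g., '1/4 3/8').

Answer: 5/12 23/54

Derivation:
Step 1: interval [0/1, 1/1), width = 1/1 - 0/1 = 1/1
  'b': [0/1 + 1/1*0/1, 0/1 + 1/1*1/3) = [0/1, 1/3)
  'e': [0/1 + 1/1*1/3, 0/1 + 1/1*1/2) = [1/3, 1/2) <- contains code 91/216
  'c': [0/1 + 1/1*1/2, 0/1 + 1/1*2/3) = [1/2, 2/3)
  'a': [0/1 + 1/1*2/3, 0/1 + 1/1*1/1) = [2/3, 1/1)
  emit 'e', narrow to [1/3, 1/2)
Step 2: interval [1/3, 1/2), width = 1/2 - 1/3 = 1/6
  'b': [1/3 + 1/6*0/1, 1/3 + 1/6*1/3) = [1/3, 7/18)
  'e': [1/3 + 1/6*1/3, 1/3 + 1/6*1/2) = [7/18, 5/12)
  'c': [1/3 + 1/6*1/2, 1/3 + 1/6*2/3) = [5/12, 4/9) <- contains code 91/216
  'a': [1/3 + 1/6*2/3, 1/3 + 1/6*1/1) = [4/9, 1/2)
  emit 'c', narrow to [5/12, 4/9)
Step 3: interval [5/12, 4/9), width = 4/9 - 5/12 = 1/36
  'b': [5/12 + 1/36*0/1, 5/12 + 1/36*1/3) = [5/12, 23/54) <- contains code 91/216
  'e': [5/12 + 1/36*1/3, 5/12 + 1/36*1/2) = [23/54, 31/72)
  'c': [5/12 + 1/36*1/2, 5/12 + 1/36*2/3) = [31/72, 47/108)
  'a': [5/12 + 1/36*2/3, 5/12 + 1/36*1/1) = [47/108, 4/9)
  emit 'b', narrow to [5/12, 23/54)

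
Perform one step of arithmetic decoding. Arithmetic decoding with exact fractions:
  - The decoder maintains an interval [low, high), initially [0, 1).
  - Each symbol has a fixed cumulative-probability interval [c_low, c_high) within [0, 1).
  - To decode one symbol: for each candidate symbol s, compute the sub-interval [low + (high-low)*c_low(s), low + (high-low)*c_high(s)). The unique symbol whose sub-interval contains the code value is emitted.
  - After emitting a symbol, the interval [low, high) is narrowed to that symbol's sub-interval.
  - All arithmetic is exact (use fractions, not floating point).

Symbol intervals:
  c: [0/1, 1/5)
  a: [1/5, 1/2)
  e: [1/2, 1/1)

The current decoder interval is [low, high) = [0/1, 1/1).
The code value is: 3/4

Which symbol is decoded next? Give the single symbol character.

Answer: e

Derivation:
Interval width = high − low = 1/1 − 0/1 = 1/1
Scaled code = (code − low) / width = (3/4 − 0/1) / 1/1 = 3/4
  c: [0/1, 1/5) 
  a: [1/5, 1/2) 
  e: [1/2, 1/1) ← scaled code falls here ✓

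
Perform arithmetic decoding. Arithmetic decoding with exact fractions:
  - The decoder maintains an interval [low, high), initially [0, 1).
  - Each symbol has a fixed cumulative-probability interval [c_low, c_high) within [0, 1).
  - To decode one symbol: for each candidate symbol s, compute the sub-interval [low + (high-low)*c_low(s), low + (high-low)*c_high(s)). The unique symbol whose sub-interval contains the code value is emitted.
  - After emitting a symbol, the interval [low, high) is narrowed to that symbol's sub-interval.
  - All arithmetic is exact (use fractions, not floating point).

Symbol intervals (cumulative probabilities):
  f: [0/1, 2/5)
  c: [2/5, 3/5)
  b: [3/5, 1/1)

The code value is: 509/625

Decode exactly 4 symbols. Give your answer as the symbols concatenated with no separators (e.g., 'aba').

Step 1: interval [0/1, 1/1), width = 1/1 - 0/1 = 1/1
  'f': [0/1 + 1/1*0/1, 0/1 + 1/1*2/5) = [0/1, 2/5)
  'c': [0/1 + 1/1*2/5, 0/1 + 1/1*3/5) = [2/5, 3/5)
  'b': [0/1 + 1/1*3/5, 0/1 + 1/1*1/1) = [3/5, 1/1) <- contains code 509/625
  emit 'b', narrow to [3/5, 1/1)
Step 2: interval [3/5, 1/1), width = 1/1 - 3/5 = 2/5
  'f': [3/5 + 2/5*0/1, 3/5 + 2/5*2/5) = [3/5, 19/25)
  'c': [3/5 + 2/5*2/5, 3/5 + 2/5*3/5) = [19/25, 21/25) <- contains code 509/625
  'b': [3/5 + 2/5*3/5, 3/5 + 2/5*1/1) = [21/25, 1/1)
  emit 'c', narrow to [19/25, 21/25)
Step 3: interval [19/25, 21/25), width = 21/25 - 19/25 = 2/25
  'f': [19/25 + 2/25*0/1, 19/25 + 2/25*2/5) = [19/25, 99/125)
  'c': [19/25 + 2/25*2/5, 19/25 + 2/25*3/5) = [99/125, 101/125)
  'b': [19/25 + 2/25*3/5, 19/25 + 2/25*1/1) = [101/125, 21/25) <- contains code 509/625
  emit 'b', narrow to [101/125, 21/25)
Step 4: interval [101/125, 21/25), width = 21/25 - 101/125 = 4/125
  'f': [101/125 + 4/125*0/1, 101/125 + 4/125*2/5) = [101/125, 513/625) <- contains code 509/625
  'c': [101/125 + 4/125*2/5, 101/125 + 4/125*3/5) = [513/625, 517/625)
  'b': [101/125 + 4/125*3/5, 101/125 + 4/125*1/1) = [517/625, 21/25)
  emit 'f', narrow to [101/125, 513/625)

Answer: bcbf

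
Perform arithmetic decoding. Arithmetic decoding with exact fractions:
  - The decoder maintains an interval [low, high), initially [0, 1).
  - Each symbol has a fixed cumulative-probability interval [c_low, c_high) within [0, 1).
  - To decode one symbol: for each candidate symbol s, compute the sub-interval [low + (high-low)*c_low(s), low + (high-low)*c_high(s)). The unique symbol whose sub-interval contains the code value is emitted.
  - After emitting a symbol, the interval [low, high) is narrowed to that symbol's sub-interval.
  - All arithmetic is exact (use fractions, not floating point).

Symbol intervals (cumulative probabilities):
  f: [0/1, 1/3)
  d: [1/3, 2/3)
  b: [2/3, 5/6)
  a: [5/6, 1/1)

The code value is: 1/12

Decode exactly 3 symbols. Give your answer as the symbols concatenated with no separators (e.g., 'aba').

Answer: ffb

Derivation:
Step 1: interval [0/1, 1/1), width = 1/1 - 0/1 = 1/1
  'f': [0/1 + 1/1*0/1, 0/1 + 1/1*1/3) = [0/1, 1/3) <- contains code 1/12
  'd': [0/1 + 1/1*1/3, 0/1 + 1/1*2/3) = [1/3, 2/3)
  'b': [0/1 + 1/1*2/3, 0/1 + 1/1*5/6) = [2/3, 5/6)
  'a': [0/1 + 1/1*5/6, 0/1 + 1/1*1/1) = [5/6, 1/1)
  emit 'f', narrow to [0/1, 1/3)
Step 2: interval [0/1, 1/3), width = 1/3 - 0/1 = 1/3
  'f': [0/1 + 1/3*0/1, 0/1 + 1/3*1/3) = [0/1, 1/9) <- contains code 1/12
  'd': [0/1 + 1/3*1/3, 0/1 + 1/3*2/3) = [1/9, 2/9)
  'b': [0/1 + 1/3*2/3, 0/1 + 1/3*5/6) = [2/9, 5/18)
  'a': [0/1 + 1/3*5/6, 0/1 + 1/3*1/1) = [5/18, 1/3)
  emit 'f', narrow to [0/1, 1/9)
Step 3: interval [0/1, 1/9), width = 1/9 - 0/1 = 1/9
  'f': [0/1 + 1/9*0/1, 0/1 + 1/9*1/3) = [0/1, 1/27)
  'd': [0/1 + 1/9*1/3, 0/1 + 1/9*2/3) = [1/27, 2/27)
  'b': [0/1 + 1/9*2/3, 0/1 + 1/9*5/6) = [2/27, 5/54) <- contains code 1/12
  'a': [0/1 + 1/9*5/6, 0/1 + 1/9*1/1) = [5/54, 1/9)
  emit 'b', narrow to [2/27, 5/54)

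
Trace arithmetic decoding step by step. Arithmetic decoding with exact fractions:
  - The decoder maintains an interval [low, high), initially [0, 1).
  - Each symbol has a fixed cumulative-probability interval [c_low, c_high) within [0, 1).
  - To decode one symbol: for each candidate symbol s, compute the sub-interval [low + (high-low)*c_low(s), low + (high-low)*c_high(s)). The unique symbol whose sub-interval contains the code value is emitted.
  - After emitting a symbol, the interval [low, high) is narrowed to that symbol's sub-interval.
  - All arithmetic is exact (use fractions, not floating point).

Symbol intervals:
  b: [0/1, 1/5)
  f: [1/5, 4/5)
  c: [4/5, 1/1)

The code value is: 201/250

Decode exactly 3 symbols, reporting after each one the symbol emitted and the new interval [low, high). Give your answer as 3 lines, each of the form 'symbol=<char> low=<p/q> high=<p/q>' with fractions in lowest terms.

Answer: symbol=c low=4/5 high=1/1
symbol=b low=4/5 high=21/25
symbol=b low=4/5 high=101/125

Derivation:
Step 1: interval [0/1, 1/1), width = 1/1 - 0/1 = 1/1
  'b': [0/1 + 1/1*0/1, 0/1 + 1/1*1/5) = [0/1, 1/5)
  'f': [0/1 + 1/1*1/5, 0/1 + 1/1*4/5) = [1/5, 4/5)
  'c': [0/1 + 1/1*4/5, 0/1 + 1/1*1/1) = [4/5, 1/1) <- contains code 201/250
  emit 'c', narrow to [4/5, 1/1)
Step 2: interval [4/5, 1/1), width = 1/1 - 4/5 = 1/5
  'b': [4/5 + 1/5*0/1, 4/5 + 1/5*1/5) = [4/5, 21/25) <- contains code 201/250
  'f': [4/5 + 1/5*1/5, 4/5 + 1/5*4/5) = [21/25, 24/25)
  'c': [4/5 + 1/5*4/5, 4/5 + 1/5*1/1) = [24/25, 1/1)
  emit 'b', narrow to [4/5, 21/25)
Step 3: interval [4/5, 21/25), width = 21/25 - 4/5 = 1/25
  'b': [4/5 + 1/25*0/1, 4/5 + 1/25*1/5) = [4/5, 101/125) <- contains code 201/250
  'f': [4/5 + 1/25*1/5, 4/5 + 1/25*4/5) = [101/125, 104/125)
  'c': [4/5 + 1/25*4/5, 4/5 + 1/25*1/1) = [104/125, 21/25)
  emit 'b', narrow to [4/5, 101/125)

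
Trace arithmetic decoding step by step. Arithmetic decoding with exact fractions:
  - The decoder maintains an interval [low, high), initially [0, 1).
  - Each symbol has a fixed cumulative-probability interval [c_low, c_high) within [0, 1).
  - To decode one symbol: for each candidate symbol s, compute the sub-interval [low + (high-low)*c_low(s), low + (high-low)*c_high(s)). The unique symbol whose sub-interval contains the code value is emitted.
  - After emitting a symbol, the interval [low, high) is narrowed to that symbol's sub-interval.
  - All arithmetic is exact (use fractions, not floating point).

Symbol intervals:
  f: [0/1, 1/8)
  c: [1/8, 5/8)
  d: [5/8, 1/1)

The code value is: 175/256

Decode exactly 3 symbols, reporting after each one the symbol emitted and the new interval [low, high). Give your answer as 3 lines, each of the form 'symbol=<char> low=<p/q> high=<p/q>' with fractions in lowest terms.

Answer: symbol=d low=5/8 high=1/1
symbol=c low=43/64 high=55/64
symbol=f low=43/64 high=89/128

Derivation:
Step 1: interval [0/1, 1/1), width = 1/1 - 0/1 = 1/1
  'f': [0/1 + 1/1*0/1, 0/1 + 1/1*1/8) = [0/1, 1/8)
  'c': [0/1 + 1/1*1/8, 0/1 + 1/1*5/8) = [1/8, 5/8)
  'd': [0/1 + 1/1*5/8, 0/1 + 1/1*1/1) = [5/8, 1/1) <- contains code 175/256
  emit 'd', narrow to [5/8, 1/1)
Step 2: interval [5/8, 1/1), width = 1/1 - 5/8 = 3/8
  'f': [5/8 + 3/8*0/1, 5/8 + 3/8*1/8) = [5/8, 43/64)
  'c': [5/8 + 3/8*1/8, 5/8 + 3/8*5/8) = [43/64, 55/64) <- contains code 175/256
  'd': [5/8 + 3/8*5/8, 5/8 + 3/8*1/1) = [55/64, 1/1)
  emit 'c', narrow to [43/64, 55/64)
Step 3: interval [43/64, 55/64), width = 55/64 - 43/64 = 3/16
  'f': [43/64 + 3/16*0/1, 43/64 + 3/16*1/8) = [43/64, 89/128) <- contains code 175/256
  'c': [43/64 + 3/16*1/8, 43/64 + 3/16*5/8) = [89/128, 101/128)
  'd': [43/64 + 3/16*5/8, 43/64 + 3/16*1/1) = [101/128, 55/64)
  emit 'f', narrow to [43/64, 89/128)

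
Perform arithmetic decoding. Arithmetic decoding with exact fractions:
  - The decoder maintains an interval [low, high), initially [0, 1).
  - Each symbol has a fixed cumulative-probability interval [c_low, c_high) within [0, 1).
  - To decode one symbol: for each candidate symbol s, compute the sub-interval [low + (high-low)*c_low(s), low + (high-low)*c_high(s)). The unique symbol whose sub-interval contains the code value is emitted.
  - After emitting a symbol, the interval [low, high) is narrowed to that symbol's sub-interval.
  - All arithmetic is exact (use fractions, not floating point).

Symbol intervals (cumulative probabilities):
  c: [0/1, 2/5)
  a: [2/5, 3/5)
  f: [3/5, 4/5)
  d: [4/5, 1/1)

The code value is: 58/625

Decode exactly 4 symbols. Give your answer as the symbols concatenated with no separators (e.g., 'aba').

Step 1: interval [0/1, 1/1), width = 1/1 - 0/1 = 1/1
  'c': [0/1 + 1/1*0/1, 0/1 + 1/1*2/5) = [0/1, 2/5) <- contains code 58/625
  'a': [0/1 + 1/1*2/5, 0/1 + 1/1*3/5) = [2/5, 3/5)
  'f': [0/1 + 1/1*3/5, 0/1 + 1/1*4/5) = [3/5, 4/5)
  'd': [0/1 + 1/1*4/5, 0/1 + 1/1*1/1) = [4/5, 1/1)
  emit 'c', narrow to [0/1, 2/5)
Step 2: interval [0/1, 2/5), width = 2/5 - 0/1 = 2/5
  'c': [0/1 + 2/5*0/1, 0/1 + 2/5*2/5) = [0/1, 4/25) <- contains code 58/625
  'a': [0/1 + 2/5*2/5, 0/1 + 2/5*3/5) = [4/25, 6/25)
  'f': [0/1 + 2/5*3/5, 0/1 + 2/5*4/5) = [6/25, 8/25)
  'd': [0/1 + 2/5*4/5, 0/1 + 2/5*1/1) = [8/25, 2/5)
  emit 'c', narrow to [0/1, 4/25)
Step 3: interval [0/1, 4/25), width = 4/25 - 0/1 = 4/25
  'c': [0/1 + 4/25*0/1, 0/1 + 4/25*2/5) = [0/1, 8/125)
  'a': [0/1 + 4/25*2/5, 0/1 + 4/25*3/5) = [8/125, 12/125) <- contains code 58/625
  'f': [0/1 + 4/25*3/5, 0/1 + 4/25*4/5) = [12/125, 16/125)
  'd': [0/1 + 4/25*4/5, 0/1 + 4/25*1/1) = [16/125, 4/25)
  emit 'a', narrow to [8/125, 12/125)
Step 4: interval [8/125, 12/125), width = 12/125 - 8/125 = 4/125
  'c': [8/125 + 4/125*0/1, 8/125 + 4/125*2/5) = [8/125, 48/625)
  'a': [8/125 + 4/125*2/5, 8/125 + 4/125*3/5) = [48/625, 52/625)
  'f': [8/125 + 4/125*3/5, 8/125 + 4/125*4/5) = [52/625, 56/625)
  'd': [8/125 + 4/125*4/5, 8/125 + 4/125*1/1) = [56/625, 12/125) <- contains code 58/625
  emit 'd', narrow to [56/625, 12/125)

Answer: ccad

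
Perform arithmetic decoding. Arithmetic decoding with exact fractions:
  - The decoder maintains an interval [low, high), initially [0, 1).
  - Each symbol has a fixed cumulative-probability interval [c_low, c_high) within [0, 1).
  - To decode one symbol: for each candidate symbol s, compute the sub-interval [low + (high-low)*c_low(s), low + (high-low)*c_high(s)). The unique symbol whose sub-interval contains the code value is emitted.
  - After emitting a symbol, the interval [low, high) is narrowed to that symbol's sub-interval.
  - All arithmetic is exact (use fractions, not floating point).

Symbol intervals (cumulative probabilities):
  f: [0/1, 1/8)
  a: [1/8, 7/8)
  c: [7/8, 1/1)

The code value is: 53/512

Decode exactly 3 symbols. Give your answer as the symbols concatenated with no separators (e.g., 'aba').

Step 1: interval [0/1, 1/1), width = 1/1 - 0/1 = 1/1
  'f': [0/1 + 1/1*0/1, 0/1 + 1/1*1/8) = [0/1, 1/8) <- contains code 53/512
  'a': [0/1 + 1/1*1/8, 0/1 + 1/1*7/8) = [1/8, 7/8)
  'c': [0/1 + 1/1*7/8, 0/1 + 1/1*1/1) = [7/8, 1/1)
  emit 'f', narrow to [0/1, 1/8)
Step 2: interval [0/1, 1/8), width = 1/8 - 0/1 = 1/8
  'f': [0/1 + 1/8*0/1, 0/1 + 1/8*1/8) = [0/1, 1/64)
  'a': [0/1 + 1/8*1/8, 0/1 + 1/8*7/8) = [1/64, 7/64) <- contains code 53/512
  'c': [0/1 + 1/8*7/8, 0/1 + 1/8*1/1) = [7/64, 1/8)
  emit 'a', narrow to [1/64, 7/64)
Step 3: interval [1/64, 7/64), width = 7/64 - 1/64 = 3/32
  'f': [1/64 + 3/32*0/1, 1/64 + 3/32*1/8) = [1/64, 7/256)
  'a': [1/64 + 3/32*1/8, 1/64 + 3/32*7/8) = [7/256, 25/256)
  'c': [1/64 + 3/32*7/8, 1/64 + 3/32*1/1) = [25/256, 7/64) <- contains code 53/512
  emit 'c', narrow to [25/256, 7/64)

Answer: fac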